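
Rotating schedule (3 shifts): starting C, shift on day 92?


Shifts: A, B, C
Start: C (index 2)
Day 92: (2 + 92 - 1) mod 3
= 93 mod 3
= 0
Index 0 → shift A

Shift A


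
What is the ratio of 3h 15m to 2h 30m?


Duration 1: 195 minutes
Duration 2: 150 minutes
Ratio = 195:150
GCD = 15
Simplified = 13:10
As a decimal: 13/10 = 1.30

13:10 (1.30)


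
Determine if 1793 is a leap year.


Rules: divisible by 4 AND (not by 100 OR by 400)
1793 ÷ 4 = 448 remainder 1 → not divisible by 4
Not divisible by 4 → not a leap year

No


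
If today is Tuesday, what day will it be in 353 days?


Friday

Start: Tuesday (index 1)
(1 + 353) mod 7
= 354 mod 7
= 4
Index 4 → Friday


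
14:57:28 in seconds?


53848 seconds

Hours: 14 × 3600 = 50400
Minutes: 57 × 60 = 3420
Seconds: 28
Total = 50400 + 3420 + 28 = 53848


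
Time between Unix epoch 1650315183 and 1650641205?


326022 seconds (90.6 hours / 3.77 days)

Difference = 1650641205 - 1650315183 = 326022 seconds
In hours: 326022 / 3600 ≈ 90.6
In days: 326022 / 86400 ≈ 3.77


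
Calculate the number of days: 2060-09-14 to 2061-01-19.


From September 14, 2060 to January 19, 2061
Rest of September 2060: 30 - 14 = 16
Full months: October 31, November 30, December 31
Days into January 2061: 19
Total = 16 + 31 + 30 + 31 + 19 = 127 days

127 days


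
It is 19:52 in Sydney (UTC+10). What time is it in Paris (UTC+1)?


10:52

Time difference = UTC+1 - UTC+10 = -9 hours
New hour = (19 -9) mod 24
= 10 mod 24 = 10
Minutes unchanged → 10:52


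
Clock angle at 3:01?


84.5°

Hour hand = 3×30 + 1×0.5 = 90.5°
Minute hand = 1×6 = 6°
Difference = |90.5 - 6| = 84.5°


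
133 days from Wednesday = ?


Start: Wednesday (index 2)
(2 + 133) mod 7
= 135 mod 7
= 2
Index 2 → Wednesday

Wednesday


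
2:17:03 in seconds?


Hours: 2 × 3600 = 7200
Minutes: 17 × 60 = 1020
Seconds: 3
Total = 7200 + 1020 + 3 = 8223

8223 seconds


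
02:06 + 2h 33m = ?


04:39

Start: 126 minutes from midnight
Add: 153 minutes
Total: 279 minutes
Hours: 279 ÷ 60 = 4 remainder 39


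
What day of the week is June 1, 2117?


Zeller's congruence:
q=1, m=6, k=17, j=21
h = (1 + ⌊13×7/5⌋ + 17 + ⌊17/4⌋ + ⌊21/4⌋ - 2×21) mod 7
= (1 + 18 + 17 + 4 + 5 - 42) mod 7
= 3 mod 7 = 3
h=3 → Tuesday

Tuesday


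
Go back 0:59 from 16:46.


Start: 1006 minutes from midnight
Subtract: 59 minutes
Remaining: 1006 - 59 = 947
Hours: 15, Minutes: 47

15:47


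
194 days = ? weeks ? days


Weeks: 194 ÷ 7 = 27 remainder 5

27 weeks 5 days


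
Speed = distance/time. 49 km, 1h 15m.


39.2 km/h

Distance: 49 km
Time: 1h 15m = 75 min = 75/60 = 5/4 hours
Speed = 49 ÷ (5/4) = 49 × 4 / 5 = 196/5 = 39.2 km/h


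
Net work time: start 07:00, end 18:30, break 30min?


11h 0m (660 minutes)

Total time = (18×60+30) - (7×60+0)
= 1110 - 420 = 690 min
Minus break: 690 - 30 = 660 min
= 11h 0m


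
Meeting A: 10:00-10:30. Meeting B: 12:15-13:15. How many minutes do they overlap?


Meeting A: 600-630 (in minutes from midnight)
Meeting B: 735-795
Overlap start = max(600, 735) = 735
Overlap end = min(630, 795) = 630
Overlap = max(0, 630 - 735) = 0 min

0 minutes


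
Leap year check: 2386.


Rules: divisible by 4 AND (not by 100 OR by 400)
2386 ÷ 4 = 596 remainder 2 → not divisible by 4
Not divisible by 4 → not a leap year

No


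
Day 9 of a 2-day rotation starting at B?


Shifts: A, B
Start: B (index 1)
Day 9: (1 + 9 - 1) mod 2
= 9 mod 2
= 1
Index 1 → shift B

Shift B


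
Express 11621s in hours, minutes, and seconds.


Hours: 11621 ÷ 3600 = 3 remainder 821
Minutes: 821 ÷ 60 = 13 remainder 41
Seconds: 41

3h 13m 41s


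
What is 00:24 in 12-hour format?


12:24 AM

Hour: 0
0 → 12 AM (midnight)


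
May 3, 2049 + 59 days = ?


July 1, 2049

Start: May 3, 2049
Add 59 days
May 3 → June 1: 31 - 3 + 1 = 29 days (59 - 29 = 30 left)
June 1 → July 1: 30 - 1 + 1 = 30 days (30 - 30 = 0 left)
Land exactly on July 1, 2049


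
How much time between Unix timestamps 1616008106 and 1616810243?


Difference = 1616810243 - 1616008106 = 802137 seconds
In hours: 802137 / 3600 ≈ 222.8
In days: 802137 / 86400 ≈ 9.28

802137 seconds (222.8 hours / 9.28 days)


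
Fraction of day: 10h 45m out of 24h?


Total minutes: 10×60 + 45 = 645
Day = 24×60 = 1440 minutes
Fraction = 645/1440 ≈ 0.4479
As a percentage: 645/1440 × 100 ≈ 44.79%

0.4479 (44.79%)


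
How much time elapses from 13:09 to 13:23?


End time in minutes: 13×60 + 23 = 803
Start time in minutes: 13×60 + 9 = 789
Difference = 803 - 789 = 14 minutes
= 0 hours 14 minutes

0h 14m


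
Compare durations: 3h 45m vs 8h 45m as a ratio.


3:7 (0.43)

Duration 1: 225 minutes
Duration 2: 525 minutes
Ratio = 225:525
GCD = 75
Simplified = 3:7
As a decimal: 3/7 ≈ 0.43


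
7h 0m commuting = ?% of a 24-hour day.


29.2%

Time: 420 minutes
Day: 1440 minutes
Percentage = (420/1440) × 100 ≈ 29.2%


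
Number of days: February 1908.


29 days

Month: February (month 2)
February: 28 or 29 (leap year)
1908 leap year? Yes


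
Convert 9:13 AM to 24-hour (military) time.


09:13

Input: 9:13 AM
AM hour stays: 9


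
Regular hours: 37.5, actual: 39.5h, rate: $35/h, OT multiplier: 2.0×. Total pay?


$1452.50

Regular: 37.5h × $35 = $1312.50
Overtime: 39.5 - 37.5 = 2.0h
OT pay: 2.0h × $35 × 2.0 = $140.00
Total = $1312.50 + $140.00 = $1452.50


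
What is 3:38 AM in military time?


03:38

Input: 3:38 AM
AM hour stays: 3


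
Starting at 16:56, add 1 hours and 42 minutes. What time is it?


18:38

Start: 1016 minutes from midnight
Add: 102 minutes
Total: 1118 minutes
Hours: 1118 ÷ 60 = 18 remainder 38


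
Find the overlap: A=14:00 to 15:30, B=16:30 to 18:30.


Meeting A: 840-930 (in minutes from midnight)
Meeting B: 990-1110
Overlap start = max(840, 990) = 990
Overlap end = min(930, 1110) = 930
Overlap = max(0, 930 - 990) = 0 min

0 minutes


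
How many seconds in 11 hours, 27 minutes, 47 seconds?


Hours: 11 × 3600 = 39600
Minutes: 27 × 60 = 1620
Seconds: 47
Total = 39600 + 1620 + 47 = 41267

41267 seconds


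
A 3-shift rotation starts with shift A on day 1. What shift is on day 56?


Shift B

Shifts: A, B, C
Start: A (index 0)
Day 56: (0 + 56 - 1) mod 3
= 55 mod 3
= 1
Index 1 → shift B


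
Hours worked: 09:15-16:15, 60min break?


6h 0m (360 minutes)

Total time = (16×60+15) - (9×60+15)
= 975 - 555 = 420 min
Minus break: 420 - 60 = 360 min
= 6h 0m


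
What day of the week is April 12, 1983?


Tuesday

Zeller's congruence:
q=12, m=4, k=83, j=19
h = (12 + ⌊13×5/5⌋ + 83 + ⌊83/4⌋ + ⌊19/4⌋ - 2×19) mod 7
= (12 + 13 + 83 + 20 + 4 - 38) mod 7
= 94 mod 7 = 3
h=3 → Tuesday


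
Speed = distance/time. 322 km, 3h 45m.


85.9 km/h

Distance: 322 km
Time: 3h 45m = 225 min = 225/60 = 15/4 hours
Speed = 322 ÷ (15/4) = 322 × 4 / 15 = 1288/15 ≈ 85.9 km/h


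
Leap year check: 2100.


No

Rules: divisible by 4 AND (not by 100 OR by 400)
2100 ÷ 4 = 525 exactly → divisible by 4
2100 ÷ 100 = 21 exactly → divisible by 100
2100 ÷ 400 = 5 remainder 100 → not divisible by 400
Divisible by 100 but not by 400 → not a leap year


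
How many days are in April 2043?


Month: April (month 4)
April has 30 days

30 days


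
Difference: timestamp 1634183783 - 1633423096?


760687 seconds (211.3 hours / 8.80 days)

Difference = 1634183783 - 1633423096 = 760687 seconds
In hours: 760687 / 3600 ≈ 211.3
In days: 760687 / 86400 ≈ 8.80


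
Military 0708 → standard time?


Hour: 7
7 < 12 → AM

7:08 AM


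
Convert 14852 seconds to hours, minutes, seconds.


4h 7m 32s

Hours: 14852 ÷ 3600 = 4 remainder 452
Minutes: 452 ÷ 60 = 7 remainder 32
Seconds: 32


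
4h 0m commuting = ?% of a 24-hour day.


Time: 240 minutes
Day: 1440 minutes
Percentage = (240/1440) × 100 ≈ 16.7%

16.7%


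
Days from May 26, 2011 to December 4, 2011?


From May 26, 2011 to December 4, 2011
Rest of May 2011: 31 - 26 = 5
Full months: June 30, July 31, August 31, September 30, October 31, November 30
Days into December 2011: 4
Total = 5 + 30 + 31 + 31 + 30 + 31 + 30 + 4 = 192 days

192 days


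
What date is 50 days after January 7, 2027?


February 26, 2027

Start: January 7, 2027
Add 50 days
January 7 → February 1: 31 - 7 + 1 = 25 days (50 - 25 = 25 left)
February 1 + 25 = February 26, 2027


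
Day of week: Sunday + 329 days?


Sunday

Start: Sunday (index 6)
(6 + 329) mod 7
= 335 mod 7
= 6
Index 6 → Sunday


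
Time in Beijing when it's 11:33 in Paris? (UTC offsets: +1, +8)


18:33

Time difference = UTC+8 - UTC+1 = +7 hours
New hour = (11 + 7) mod 24
= 18 mod 24 = 18
Minutes unchanged → 18:33


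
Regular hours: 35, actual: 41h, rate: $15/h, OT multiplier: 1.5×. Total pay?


Regular: 35h × $15 = $525.00
Overtime: 41 - 35 = 6h
OT pay: 6h × $15 × 1.5 = $135.00
Total = $525.00 + $135.00 = $660.00

$660.00


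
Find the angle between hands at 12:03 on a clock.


Hour hand (12 ≡ 0 on the dial): 0×30 + 3×0.5 = 1.5°
Minute hand = 3×6 = 18°
Difference = |1.5 - 18| = 16.5°

16.5°


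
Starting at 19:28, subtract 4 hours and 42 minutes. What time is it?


14:46

Start: 1168 minutes from midnight
Subtract: 282 minutes
Remaining: 1168 - 282 = 886
Hours: 14, Minutes: 46


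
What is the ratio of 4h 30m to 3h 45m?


6:5 (1.20)

Duration 1: 270 minutes
Duration 2: 225 minutes
Ratio = 270:225
GCD = 45
Simplified = 6:5
As a decimal: 6/5 = 1.20


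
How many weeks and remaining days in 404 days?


Weeks: 404 ÷ 7 = 57 remainder 5

57 weeks 5 days


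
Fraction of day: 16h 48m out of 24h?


0.7000 (70.00%)

Total minutes: 16×60 + 48 = 1008
Day = 24×60 = 1440 minutes
Fraction = 1008/1440 = 0.7000
As a percentage: 1008/1440 × 100 = 70.00%


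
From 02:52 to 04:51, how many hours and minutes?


End time in minutes: 4×60 + 51 = 291
Start time in minutes: 2×60 + 52 = 172
Difference = 291 - 172 = 119 minutes
= 1 hours 59 minutes

1h 59m


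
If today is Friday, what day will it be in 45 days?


Monday

Start: Friday (index 4)
(4 + 45) mod 7
= 49 mod 7
= 0
Index 0 → Monday


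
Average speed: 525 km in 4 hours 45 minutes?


110.5 km/h

Distance: 525 km
Time: 4h 45m = 285 min = 285/60 = 19/4 hours
Speed = 525 ÷ (19/4) = 525 × 4 / 19 = 2100/19 ≈ 110.5 km/h


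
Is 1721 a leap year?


Rules: divisible by 4 AND (not by 100 OR by 400)
1721 ÷ 4 = 430 remainder 1 → not divisible by 4
Not divisible by 4 → not a leap year

No


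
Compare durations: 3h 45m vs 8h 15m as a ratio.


Duration 1: 225 minutes
Duration 2: 495 minutes
Ratio = 225:495
GCD = 45
Simplified = 5:11
As a decimal: 5/11 ≈ 0.45

5:11 (0.45)


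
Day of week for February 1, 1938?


Tuesday

Zeller's congruence:
q=1, m=14, k=37, j=19
h = (1 + ⌊13×15/5⌋ + 37 + ⌊37/4⌋ + ⌊19/4⌋ - 2×19) mod 7
= (1 + 39 + 37 + 9 + 4 - 38) mod 7
= 52 mod 7 = 3
h=3 → Tuesday


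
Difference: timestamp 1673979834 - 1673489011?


490823 seconds (136.3 hours / 5.68 days)

Difference = 1673979834 - 1673489011 = 490823 seconds
In hours: 490823 / 3600 ≈ 136.3
In days: 490823 / 86400 ≈ 5.68


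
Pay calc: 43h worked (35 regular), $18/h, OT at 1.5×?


Regular: 35h × $18 = $630.00
Overtime: 43 - 35 = 8h
OT pay: 8h × $18 × 1.5 = $216.00
Total = $630.00 + $216.00 = $846.00

$846.00


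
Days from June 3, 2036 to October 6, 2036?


125 days

From June 3, 2036 to October 6, 2036
Rest of June 2036: 30 - 3 = 27
Full months: July 31, August 31, September 30
Days into October 2036: 6
Total = 27 + 31 + 31 + 30 + 6 = 125 days


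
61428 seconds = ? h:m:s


17h 3m 48s

Hours: 61428 ÷ 3600 = 17 remainder 228
Minutes: 228 ÷ 60 = 3 remainder 48
Seconds: 48


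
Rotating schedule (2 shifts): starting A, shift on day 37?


Shifts: A, B
Start: A (index 0)
Day 37: (0 + 37 - 1) mod 2
= 36 mod 2
= 0
Index 0 → shift A

Shift A


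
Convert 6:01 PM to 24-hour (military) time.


18:01

Input: 6:01 PM
PM: 6 + 12 = 18


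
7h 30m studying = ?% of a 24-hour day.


Time: 450 minutes
Day: 1440 minutes
Percentage = (450/1440) × 100 ≈ 31.3%

31.3%


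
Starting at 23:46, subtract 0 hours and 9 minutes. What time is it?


23:37

Start: 1426 minutes from midnight
Subtract: 9 minutes
Remaining: 1426 - 9 = 1417
Hours: 23, Minutes: 37


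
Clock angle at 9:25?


132.5°

Hour hand = 9×30 + 25×0.5 = 282.5°
Minute hand = 25×6 = 150°
Difference = |282.5 - 150| = 132.5°


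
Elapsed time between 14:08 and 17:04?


End time in minutes: 17×60 + 4 = 1024
Start time in minutes: 14×60 + 8 = 848
Difference = 1024 - 848 = 176 minutes
= 2 hours 56 minutes

2h 56m


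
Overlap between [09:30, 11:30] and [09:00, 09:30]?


0 minutes

Meeting A: 570-690 (in minutes from midnight)
Meeting B: 540-570
Overlap start = max(570, 540) = 570
Overlap end = min(690, 570) = 570
Overlap = max(0, 570 - 570) = 0 min


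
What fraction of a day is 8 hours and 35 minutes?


0.3576 (35.76%)

Total minutes: 8×60 + 35 = 515
Day = 24×60 = 1440 minutes
Fraction = 515/1440 ≈ 0.3576
As a percentage: 515/1440 × 100 ≈ 35.76%


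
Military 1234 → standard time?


Hour: 12
12 → 12 PM (noon)

12:34 PM


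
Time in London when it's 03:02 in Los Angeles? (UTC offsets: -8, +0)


Time difference = UTC+0 - UTC-8 = +8 hours
New hour = (3 + 8) mod 24
= 11 mod 24 = 11
Minutes unchanged → 11:02

11:02


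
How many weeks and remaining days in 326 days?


Weeks: 326 ÷ 7 = 46 remainder 4

46 weeks 4 days


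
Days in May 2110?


Month: May (month 5)
May has 31 days

31 days


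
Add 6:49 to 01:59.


Start: 119 minutes from midnight
Add: 409 minutes
Total: 528 minutes
Hours: 528 ÷ 60 = 8 remainder 48

08:48


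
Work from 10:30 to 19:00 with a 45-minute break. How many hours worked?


7h 45m (465 minutes)

Total time = (19×60+0) - (10×60+30)
= 1140 - 630 = 510 min
Minus break: 510 - 45 = 465 min
= 7h 45m


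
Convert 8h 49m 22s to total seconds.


31762 seconds

Hours: 8 × 3600 = 28800
Minutes: 49 × 60 = 2940
Seconds: 22
Total = 28800 + 2940 + 22 = 31762


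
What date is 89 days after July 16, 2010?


October 13, 2010

Start: July 16, 2010
Add 89 days
July 16 → August 1: 31 - 16 + 1 = 16 days (89 - 16 = 73 left)
August 1 → September 1: 31 - 1 + 1 = 31 days (73 - 31 = 42 left)
September 1 → October 1: 30 - 1 + 1 = 30 days (42 - 30 = 12 left)
October 1 + 12 = October 13, 2010


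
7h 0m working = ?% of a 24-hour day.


29.2%

Time: 420 minutes
Day: 1440 minutes
Percentage = (420/1440) × 100 ≈ 29.2%


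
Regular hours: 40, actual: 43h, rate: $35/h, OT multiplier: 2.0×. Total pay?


Regular: 40h × $35 = $1400.00
Overtime: 43 - 40 = 3h
OT pay: 3h × $35 × 2.0 = $210.00
Total = $1400.00 + $210.00 = $1610.00

$1610.00


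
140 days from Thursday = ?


Thursday

Start: Thursday (index 3)
(3 + 140) mod 7
= 143 mod 7
= 3
Index 3 → Thursday


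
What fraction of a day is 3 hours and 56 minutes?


0.1639 (16.39%)

Total minutes: 3×60 + 56 = 236
Day = 24×60 = 1440 minutes
Fraction = 236/1440 ≈ 0.1639
As a percentage: 236/1440 × 100 ≈ 16.39%


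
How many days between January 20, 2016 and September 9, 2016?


233 days

From January 20, 2016 to September 9, 2016
Rest of January 2016: 31 - 20 = 11
Full months: February 2016 29, March 31, April 30, May 31, June 30, July 31, August 31
Days into September 2016: 9
Total = 11 + 29 + 31 + 30 + 31 + 30 + 31 + 31 + 9 = 233 days


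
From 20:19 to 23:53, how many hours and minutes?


End time in minutes: 23×60 + 53 = 1433
Start time in minutes: 20×60 + 19 = 1219
Difference = 1433 - 1219 = 214 minutes
= 3 hours 34 minutes

3h 34m


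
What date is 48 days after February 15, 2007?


Start: February 15, 2007
Add 48 days
February 15 → March 1: 28 - 15 + 1 = 14 days (48 - 14 = 34 left)
March 1 → April 1: 31 - 1 + 1 = 31 days (34 - 31 = 3 left)
April 1 + 3 = April 4, 2007

April 4, 2007


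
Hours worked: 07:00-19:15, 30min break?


Total time = (19×60+15) - (7×60+0)
= 1155 - 420 = 735 min
Minus break: 735 - 30 = 705 min
= 11h 45m

11h 45m (705 minutes)


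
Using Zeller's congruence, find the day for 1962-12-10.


Monday

Zeller's congruence:
q=10, m=12, k=62, j=19
h = (10 + ⌊13×13/5⌋ + 62 + ⌊62/4⌋ + ⌊19/4⌋ - 2×19) mod 7
= (10 + 33 + 62 + 15 + 4 - 38) mod 7
= 86 mod 7 = 2
h=2 → Monday


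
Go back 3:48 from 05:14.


Start: 314 minutes from midnight
Subtract: 228 minutes
Remaining: 314 - 228 = 86
Hours: 1, Minutes: 26

01:26


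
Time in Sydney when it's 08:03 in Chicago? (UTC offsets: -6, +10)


00:03 (next day)

Time difference = UTC+10 - UTC-6 = +16 hours
New hour = (8 + 16) mod 24
= 24 mod 24 = 0
Minutes unchanged → 00:03; 24 ≥ 24 → next day


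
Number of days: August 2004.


31 days

Month: August (month 8)
August has 31 days


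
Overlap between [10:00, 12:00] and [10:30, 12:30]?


Meeting A: 600-720 (in minutes from midnight)
Meeting B: 630-750
Overlap start = max(600, 630) = 630
Overlap end = min(720, 750) = 720
Overlap = max(0, 720 - 630) = 90 min

90 minutes


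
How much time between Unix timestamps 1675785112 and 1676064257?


Difference = 1676064257 - 1675785112 = 279145 seconds
In hours: 279145 / 3600 ≈ 77.5
In days: 279145 / 86400 ≈ 3.23

279145 seconds (77.5 hours / 3.23 days)


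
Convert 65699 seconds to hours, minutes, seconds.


18h 14m 59s

Hours: 65699 ÷ 3600 = 18 remainder 899
Minutes: 899 ÷ 60 = 14 remainder 59
Seconds: 59


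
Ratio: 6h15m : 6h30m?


Duration 1: 375 minutes
Duration 2: 390 minutes
Ratio = 375:390
GCD = 15
Simplified = 25:26
As a decimal: 25/26 ≈ 0.96

25:26 (0.96)


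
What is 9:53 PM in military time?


Input: 9:53 PM
PM: 9 + 12 = 21

21:53


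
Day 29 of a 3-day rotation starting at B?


Shift C

Shifts: A, B, C
Start: B (index 1)
Day 29: (1 + 29 - 1) mod 3
= 29 mod 3
= 2
Index 2 → shift C


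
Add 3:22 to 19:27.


Start: 1167 minutes from midnight
Add: 202 minutes
Total: 1369 minutes
Hours: 1369 ÷ 60 = 22 remainder 49

22:49


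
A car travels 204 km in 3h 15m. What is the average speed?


Distance: 204 km
Time: 3h 15m = 195 min = 195/60 = 13/4 hours
Speed = 204 ÷ (13/4) = 204 × 4 / 13 = 816/13 ≈ 62.8 km/h

62.8 km/h


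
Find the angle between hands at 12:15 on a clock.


82.5°

Hour hand (12 ≡ 0 on the dial): 0×30 + 15×0.5 = 7.5°
Minute hand = 15×6 = 90°
Difference = |7.5 - 90| = 82.5°


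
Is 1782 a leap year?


Rules: divisible by 4 AND (not by 100 OR by 400)
1782 ÷ 4 = 445 remainder 2 → not divisible by 4
Not divisible by 4 → not a leap year

No


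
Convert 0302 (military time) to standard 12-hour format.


3:02 AM

Hour: 3
3 < 12 → AM


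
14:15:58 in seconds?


Hours: 14 × 3600 = 50400
Minutes: 15 × 60 = 900
Seconds: 58
Total = 50400 + 900 + 58 = 51358

51358 seconds


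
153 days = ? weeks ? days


Weeks: 153 ÷ 7 = 21 remainder 6

21 weeks 6 days


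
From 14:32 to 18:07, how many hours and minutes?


End time in minutes: 18×60 + 7 = 1087
Start time in minutes: 14×60 + 32 = 872
Difference = 1087 - 872 = 215 minutes
= 3 hours 35 minutes

3h 35m


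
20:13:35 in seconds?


72815 seconds

Hours: 20 × 3600 = 72000
Minutes: 13 × 60 = 780
Seconds: 35
Total = 72000 + 780 + 35 = 72815


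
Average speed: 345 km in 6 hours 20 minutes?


54.5 km/h

Distance: 345 km
Time: 6h 20m = 380 min = 380/60 = 19/3 hours
Speed = 345 ÷ (19/3) = 345 × 3 / 19 = 1035/19 ≈ 54.5 km/h


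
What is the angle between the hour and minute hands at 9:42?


39.0°

Hour hand = 9×30 + 42×0.5 = 291.0°
Minute hand = 42×6 = 252°
Difference = |291.0 - 252| = 39.0°


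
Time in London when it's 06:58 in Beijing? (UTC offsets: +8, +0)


Time difference = UTC+0 - UTC+8 = -8 hours
New hour = (6 -8) mod 24
= -2 mod 24 = 22
Minutes unchanged → 22:58; -2 < 0 → previous day

22:58 (previous day)


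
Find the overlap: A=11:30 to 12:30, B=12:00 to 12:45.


30 minutes

Meeting A: 690-750 (in minutes from midnight)
Meeting B: 720-765
Overlap start = max(690, 720) = 720
Overlap end = min(750, 765) = 750
Overlap = max(0, 750 - 720) = 30 min


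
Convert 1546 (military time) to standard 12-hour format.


3:46 PM

Hour: 15
15 - 12 = 3 → PM


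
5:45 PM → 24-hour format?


Input: 5:45 PM
PM: 5 + 12 = 17

17:45


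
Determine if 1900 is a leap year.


No

Rules: divisible by 4 AND (not by 100 OR by 400)
1900 ÷ 4 = 475 exactly → divisible by 4
1900 ÷ 100 = 19 exactly → divisible by 100
1900 ÷ 400 = 4 remainder 300 → not divisible by 400
Divisible by 100 but not by 400 → not a leap year


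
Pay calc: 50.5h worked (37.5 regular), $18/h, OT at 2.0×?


$1143.00

Regular: 37.5h × $18 = $675.00
Overtime: 50.5 - 37.5 = 13.0h
OT pay: 13.0h × $18 × 2.0 = $468.00
Total = $675.00 + $468.00 = $1143.00


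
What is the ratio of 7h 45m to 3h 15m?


31:13 (2.38)

Duration 1: 465 minutes
Duration 2: 195 minutes
Ratio = 465:195
GCD = 15
Simplified = 31:13
As a decimal: 31/13 ≈ 2.38


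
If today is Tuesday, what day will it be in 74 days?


Saturday

Start: Tuesday (index 1)
(1 + 74) mod 7
= 75 mod 7
= 5
Index 5 → Saturday


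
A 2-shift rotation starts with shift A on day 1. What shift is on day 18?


Shift B

Shifts: A, B
Start: A (index 0)
Day 18: (0 + 18 - 1) mod 2
= 17 mod 2
= 1
Index 1 → shift B


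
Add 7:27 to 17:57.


01:24 (next day)

Start: 1077 minutes from midnight
Add: 447 minutes
Total: 1524 minutes
Hours: 1524 ÷ 60 = 25 remainder 24
25 ≥ 24 → 25 - 24 = 1 (next day)


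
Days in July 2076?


Month: July (month 7)
July has 31 days

31 days


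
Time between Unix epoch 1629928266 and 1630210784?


282518 seconds (78.5 hours / 3.27 days)

Difference = 1630210784 - 1629928266 = 282518 seconds
In hours: 282518 / 3600 ≈ 78.5
In days: 282518 / 86400 ≈ 3.27


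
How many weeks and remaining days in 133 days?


Weeks: 133 ÷ 7 = 19 remainder 0

19 weeks 0 days


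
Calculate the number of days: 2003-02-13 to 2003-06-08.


From February 13, 2003 to June 8, 2003
Rest of February 2003: 28 - 13 = 15
Full months: March 31, April 30, May 31
Days into June 2003: 8
Total = 15 + 31 + 30 + 31 + 8 = 115 days

115 days


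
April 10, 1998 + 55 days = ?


June 4, 1998

Start: April 10, 1998
Add 55 days
April 10 → May 1: 30 - 10 + 1 = 21 days (55 - 21 = 34 left)
May 1 → June 1: 31 - 1 + 1 = 31 days (34 - 31 = 3 left)
June 1 + 3 = June 4, 1998


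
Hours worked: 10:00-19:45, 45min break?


9h 0m (540 minutes)

Total time = (19×60+45) - (10×60+0)
= 1185 - 600 = 585 min
Minus break: 585 - 45 = 540 min
= 9h 0m


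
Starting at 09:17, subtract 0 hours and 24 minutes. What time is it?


Start: 557 minutes from midnight
Subtract: 24 minutes
Remaining: 557 - 24 = 533
Hours: 8, Minutes: 53

08:53


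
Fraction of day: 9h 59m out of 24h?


0.4160 (41.60%)

Total minutes: 9×60 + 59 = 599
Day = 24×60 = 1440 minutes
Fraction = 599/1440 ≈ 0.4160
As a percentage: 599/1440 × 100 ≈ 41.60%


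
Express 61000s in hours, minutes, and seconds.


Hours: 61000 ÷ 3600 = 16 remainder 3400
Minutes: 3400 ÷ 60 = 56 remainder 40
Seconds: 40

16h 56m 40s


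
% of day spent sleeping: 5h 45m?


Time: 345 minutes
Day: 1440 minutes
Percentage = (345/1440) × 100 ≈ 24.0%

24.0%


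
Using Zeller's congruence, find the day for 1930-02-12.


Zeller's congruence:
q=12, m=14, k=29, j=19
h = (12 + ⌊13×15/5⌋ + 29 + ⌊29/4⌋ + ⌊19/4⌋ - 2×19) mod 7
= (12 + 39 + 29 + 7 + 4 - 38) mod 7
= 53 mod 7 = 4
h=4 → Wednesday

Wednesday


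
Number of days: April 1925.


30 days

Month: April (month 4)
April has 30 days


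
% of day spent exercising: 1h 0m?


4.2%

Time: 60 minutes
Day: 1440 minutes
Percentage = (60/1440) × 100 ≈ 4.2%


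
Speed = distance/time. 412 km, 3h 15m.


126.8 km/h

Distance: 412 km
Time: 3h 15m = 195 min = 195/60 = 13/4 hours
Speed = 412 ÷ (13/4) = 412 × 4 / 13 = 1648/13 ≈ 126.8 km/h


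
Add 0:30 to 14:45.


15:15

Start: 885 minutes from midnight
Add: 30 minutes
Total: 915 minutes
Hours: 915 ÷ 60 = 15 remainder 15


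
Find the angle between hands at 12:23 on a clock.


Hour hand (12 ≡ 0 on the dial): 0×30 + 23×0.5 = 11.5°
Minute hand = 23×6 = 138°
Difference = |11.5 - 138| = 126.5°

126.5°


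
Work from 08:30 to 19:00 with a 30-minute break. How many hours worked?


10h 0m (600 minutes)

Total time = (19×60+0) - (8×60+30)
= 1140 - 510 = 630 min
Minus break: 630 - 30 = 600 min
= 10h 0m


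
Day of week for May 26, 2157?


Thursday

Zeller's congruence:
q=26, m=5, k=57, j=21
h = (26 + ⌊13×6/5⌋ + 57 + ⌊57/4⌋ + ⌊21/4⌋ - 2×21) mod 7
= (26 + 15 + 57 + 14 + 5 - 42) mod 7
= 75 mod 7 = 5
h=5 → Thursday


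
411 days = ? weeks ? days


58 weeks 5 days

Weeks: 411 ÷ 7 = 58 remainder 5


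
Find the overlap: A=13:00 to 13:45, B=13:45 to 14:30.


Meeting A: 780-825 (in minutes from midnight)
Meeting B: 825-870
Overlap start = max(780, 825) = 825
Overlap end = min(825, 870) = 825
Overlap = max(0, 825 - 825) = 0 min

0 minutes


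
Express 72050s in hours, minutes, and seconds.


20h 0m 50s

Hours: 72050 ÷ 3600 = 20 remainder 50
Minutes: 50 ÷ 60 = 0 remainder 50
Seconds: 50


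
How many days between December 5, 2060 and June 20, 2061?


197 days

From December 5, 2060 to June 20, 2061
Rest of December 2060: 31 - 5 = 26
Full months: January 31, February 2061 28, March 31, April 30, May 31
Days into June 2061: 20
Total = 26 + 31 + 28 + 31 + 30 + 31 + 20 = 197 days


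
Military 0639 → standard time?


6:39 AM

Hour: 6
6 < 12 → AM


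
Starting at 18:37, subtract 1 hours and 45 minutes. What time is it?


16:52

Start: 1117 minutes from midnight
Subtract: 105 minutes
Remaining: 1117 - 105 = 1012
Hours: 16, Minutes: 52


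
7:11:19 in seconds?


Hours: 7 × 3600 = 25200
Minutes: 11 × 60 = 660
Seconds: 19
Total = 25200 + 660 + 19 = 25879

25879 seconds


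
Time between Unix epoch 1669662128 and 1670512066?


Difference = 1670512066 - 1669662128 = 849938 seconds
In hours: 849938 / 3600 ≈ 236.1
In days: 849938 / 86400 ≈ 9.84

849938 seconds (236.1 hours / 9.84 days)


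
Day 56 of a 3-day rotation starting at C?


Shift A

Shifts: A, B, C
Start: C (index 2)
Day 56: (2 + 56 - 1) mod 3
= 57 mod 3
= 0
Index 0 → shift A


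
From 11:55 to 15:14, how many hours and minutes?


End time in minutes: 15×60 + 14 = 914
Start time in minutes: 11×60 + 55 = 715
Difference = 914 - 715 = 199 minutes
= 3 hours 19 minutes

3h 19m


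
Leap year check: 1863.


Rules: divisible by 4 AND (not by 100 OR by 400)
1863 ÷ 4 = 465 remainder 3 → not divisible by 4
Not divisible by 4 → not a leap year

No


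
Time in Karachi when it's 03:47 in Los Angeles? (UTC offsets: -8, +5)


Time difference = UTC+5 - UTC-8 = +13 hours
New hour = (3 + 13) mod 24
= 16 mod 24 = 16
Minutes unchanged → 16:47

16:47


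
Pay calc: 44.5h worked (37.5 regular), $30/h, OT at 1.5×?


Regular: 37.5h × $30 = $1125.00
Overtime: 44.5 - 37.5 = 7.0h
OT pay: 7.0h × $30 × 1.5 = $315.00
Total = $1125.00 + $315.00 = $1440.00

$1440.00


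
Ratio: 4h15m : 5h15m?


Duration 1: 255 minutes
Duration 2: 315 minutes
Ratio = 255:315
GCD = 15
Simplified = 17:21
As a decimal: 17/21 ≈ 0.81

17:21 (0.81)


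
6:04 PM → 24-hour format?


18:04

Input: 6:04 PM
PM: 6 + 12 = 18


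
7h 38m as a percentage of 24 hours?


0.3181 (31.81%)

Total minutes: 7×60 + 38 = 458
Day = 24×60 = 1440 minutes
Fraction = 458/1440 ≈ 0.3181
As a percentage: 458/1440 × 100 ≈ 31.81%


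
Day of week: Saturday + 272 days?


Friday

Start: Saturday (index 5)
(5 + 272) mod 7
= 277 mod 7
= 4
Index 4 → Friday


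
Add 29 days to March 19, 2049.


Start: March 19, 2049
Add 29 days
March 19 → April 1: 31 - 19 + 1 = 13 days (29 - 13 = 16 left)
April 1 + 16 = April 17, 2049

April 17, 2049


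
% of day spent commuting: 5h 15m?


Time: 315 minutes
Day: 1440 minutes
Percentage = (315/1440) × 100 ≈ 21.9%

21.9%


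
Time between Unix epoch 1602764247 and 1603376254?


Difference = 1603376254 - 1602764247 = 612007 seconds
In hours: 612007 / 3600 ≈ 170.0
In days: 612007 / 86400 ≈ 7.08

612007 seconds (170.0 hours / 7.08 days)


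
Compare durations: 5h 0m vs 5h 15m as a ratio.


Duration 1: 300 minutes
Duration 2: 315 minutes
Ratio = 300:315
GCD = 15
Simplified = 20:21
As a decimal: 20/21 ≈ 0.95

20:21 (0.95)


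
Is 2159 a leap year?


Rules: divisible by 4 AND (not by 100 OR by 400)
2159 ÷ 4 = 539 remainder 3 → not divisible by 4
Not divisible by 4 → not a leap year

No


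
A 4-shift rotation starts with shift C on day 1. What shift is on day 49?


Shifts: A, B, C, D
Start: C (index 2)
Day 49: (2 + 49 - 1) mod 4
= 50 mod 4
= 2
Index 2 → shift C

Shift C


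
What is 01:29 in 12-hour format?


Hour: 1
1 < 12 → AM

1:29 AM


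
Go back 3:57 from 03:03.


23:06

Start: 183 minutes from midnight
Subtract: 237 minutes
Remaining: 183 - 237 = -54
Negative → add 24×60 = 1386
Hours: 23, Minutes: 6


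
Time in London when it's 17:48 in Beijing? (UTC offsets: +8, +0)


Time difference = UTC+0 - UTC+8 = -8 hours
New hour = (17 -8) mod 24
= 9 mod 24 = 9
Minutes unchanged → 09:48

09:48


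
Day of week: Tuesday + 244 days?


Monday

Start: Tuesday (index 1)
(1 + 244) mod 7
= 245 mod 7
= 0
Index 0 → Monday


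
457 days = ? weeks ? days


Weeks: 457 ÷ 7 = 65 remainder 2

65 weeks 2 days


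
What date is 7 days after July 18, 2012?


Start: July 18, 2012
Add 7 days
July 18 + 7 = July 25, 2012

July 25, 2012


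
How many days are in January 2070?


Month: January (month 1)
January has 31 days

31 days


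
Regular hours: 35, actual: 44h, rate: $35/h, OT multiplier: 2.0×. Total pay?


$1855.00

Regular: 35h × $35 = $1225.00
Overtime: 44 - 35 = 9h
OT pay: 9h × $35 × 2.0 = $630.00
Total = $1225.00 + $630.00 = $1855.00


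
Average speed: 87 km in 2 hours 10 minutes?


Distance: 87 km
Time: 2h 10m = 130 min = 130/60 = 13/6 hours
Speed = 87 ÷ (13/6) = 87 × 6 / 13 = 522/13 ≈ 40.2 km/h

40.2 km/h


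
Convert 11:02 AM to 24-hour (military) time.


11:02

Input: 11:02 AM
AM hour stays: 11


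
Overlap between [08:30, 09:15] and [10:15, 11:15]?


Meeting A: 510-555 (in minutes from midnight)
Meeting B: 615-675
Overlap start = max(510, 615) = 615
Overlap end = min(555, 675) = 555
Overlap = max(0, 555 - 615) = 0 min

0 minutes


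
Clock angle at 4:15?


37.5°

Hour hand = 4×30 + 15×0.5 = 127.5°
Minute hand = 15×6 = 90°
Difference = |127.5 - 90| = 37.5°


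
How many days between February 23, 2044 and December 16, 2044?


297 days

From February 23, 2044 to December 16, 2044
Rest of February 2044: 29 - 23 = 6
Full months: March 31, April 30, May 31, June 30, July 31, August 31, September 30, October 31, November 30
Days into December 2044: 16
Total = 6 + 31 + 30 + 31 + 30 + 31 + 31 + 30 + 31 + 30 + 16 = 297 days


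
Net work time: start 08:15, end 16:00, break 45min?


7h 0m (420 minutes)

Total time = (16×60+0) - (8×60+15)
= 960 - 495 = 465 min
Minus break: 465 - 45 = 420 min
= 7h 0m


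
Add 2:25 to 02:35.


Start: 155 minutes from midnight
Add: 145 minutes
Total: 300 minutes
Hours: 300 ÷ 60 = 5 remainder 0

05:00


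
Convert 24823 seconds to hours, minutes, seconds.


Hours: 24823 ÷ 3600 = 6 remainder 3223
Minutes: 3223 ÷ 60 = 53 remainder 43
Seconds: 43

6h 53m 43s


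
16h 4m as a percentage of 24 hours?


Total minutes: 16×60 + 4 = 964
Day = 24×60 = 1440 minutes
Fraction = 964/1440 ≈ 0.6694
As a percentage: 964/1440 × 100 ≈ 66.94%

0.6694 (66.94%)


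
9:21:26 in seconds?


33686 seconds

Hours: 9 × 3600 = 32400
Minutes: 21 × 60 = 1260
Seconds: 26
Total = 32400 + 1260 + 26 = 33686


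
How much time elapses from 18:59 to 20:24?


1h 25m

End time in minutes: 20×60 + 24 = 1224
Start time in minutes: 18×60 + 59 = 1139
Difference = 1224 - 1139 = 85 minutes
= 1 hours 25 minutes


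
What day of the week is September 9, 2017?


Saturday

Zeller's congruence:
q=9, m=9, k=17, j=20
h = (9 + ⌊13×10/5⌋ + 17 + ⌊17/4⌋ + ⌊20/4⌋ - 2×20) mod 7
= (9 + 26 + 17 + 4 + 5 - 40) mod 7
= 21 mod 7 = 0
h=0 → Saturday


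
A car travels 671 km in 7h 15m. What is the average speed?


92.6 km/h

Distance: 671 km
Time: 7h 15m = 435 min = 435/60 = 29/4 hours
Speed = 671 ÷ (29/4) = 671 × 4 / 29 = 2684/29 ≈ 92.6 km/h


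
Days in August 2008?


31 days

Month: August (month 8)
August has 31 days


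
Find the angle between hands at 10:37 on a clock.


Hour hand = 10×30 + 37×0.5 = 318.5°
Minute hand = 37×6 = 222°
Difference = |318.5 - 222| = 96.5°

96.5°


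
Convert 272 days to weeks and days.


Weeks: 272 ÷ 7 = 38 remainder 6

38 weeks 6 days


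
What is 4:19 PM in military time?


16:19

Input: 4:19 PM
PM: 4 + 12 = 16


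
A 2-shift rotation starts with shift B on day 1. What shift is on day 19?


Shifts: A, B
Start: B (index 1)
Day 19: (1 + 19 - 1) mod 2
= 19 mod 2
= 1
Index 1 → shift B

Shift B


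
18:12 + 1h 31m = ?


Start: 1092 minutes from midnight
Add: 91 minutes
Total: 1183 minutes
Hours: 1183 ÷ 60 = 19 remainder 43

19:43


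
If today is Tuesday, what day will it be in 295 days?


Start: Tuesday (index 1)
(1 + 295) mod 7
= 296 mod 7
= 2
Index 2 → Wednesday

Wednesday


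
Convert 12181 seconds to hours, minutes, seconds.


3h 23m 1s

Hours: 12181 ÷ 3600 = 3 remainder 1381
Minutes: 1381 ÷ 60 = 23 remainder 1
Seconds: 1


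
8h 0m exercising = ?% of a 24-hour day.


Time: 480 minutes
Day: 1440 minutes
Percentage = (480/1440) × 100 ≈ 33.3%

33.3%


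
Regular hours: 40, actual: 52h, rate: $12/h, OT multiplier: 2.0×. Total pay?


Regular: 40h × $12 = $480.00
Overtime: 52 - 40 = 12h
OT pay: 12h × $12 × 2.0 = $288.00
Total = $480.00 + $288.00 = $768.00

$768.00


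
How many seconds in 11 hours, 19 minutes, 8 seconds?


Hours: 11 × 3600 = 39600
Minutes: 19 × 60 = 1140
Seconds: 8
Total = 39600 + 1140 + 8 = 40748

40748 seconds


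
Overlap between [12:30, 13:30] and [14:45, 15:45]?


Meeting A: 750-810 (in minutes from midnight)
Meeting B: 885-945
Overlap start = max(750, 885) = 885
Overlap end = min(810, 945) = 810
Overlap = max(0, 810 - 885) = 0 min

0 minutes


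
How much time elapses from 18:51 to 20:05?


1h 14m

End time in minutes: 20×60 + 5 = 1205
Start time in minutes: 18×60 + 51 = 1131
Difference = 1205 - 1131 = 74 minutes
= 1 hours 14 minutes


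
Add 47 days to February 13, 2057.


Start: February 13, 2057
Add 47 days
February 13 → March 1: 28 - 13 + 1 = 16 days (47 - 16 = 31 left)
March 1 → April 1: 31 - 1 + 1 = 31 days (31 - 31 = 0 left)
Land exactly on April 1, 2057

April 1, 2057


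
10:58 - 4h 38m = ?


Start: 658 minutes from midnight
Subtract: 278 minutes
Remaining: 658 - 278 = 380
Hours: 6, Minutes: 20

06:20


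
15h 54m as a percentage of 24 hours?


0.6625 (66.25%)

Total minutes: 15×60 + 54 = 954
Day = 24×60 = 1440 minutes
Fraction = 954/1440 = 0.6625
As a percentage: 954/1440 × 100 = 66.25%


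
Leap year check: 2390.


No

Rules: divisible by 4 AND (not by 100 OR by 400)
2390 ÷ 4 = 597 remainder 2 → not divisible by 4
Not divisible by 4 → not a leap year


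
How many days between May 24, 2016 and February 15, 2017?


267 days

From May 24, 2016 to February 15, 2017
Rest of May 2016: 31 - 24 = 7
Full months: June 30, July 31, August 31, September 30, October 31, November 30, December 31, January 31
Days into February 2017: 15
Total = 7 + 30 + 31 + 31 + 30 + 31 + 30 + 31 + 31 + 15 = 267 days


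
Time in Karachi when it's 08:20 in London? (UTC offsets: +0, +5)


13:20

Time difference = UTC+5 - UTC+0 = +5 hours
New hour = (8 + 5) mod 24
= 13 mod 24 = 13
Minutes unchanged → 13:20


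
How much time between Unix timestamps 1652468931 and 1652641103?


172172 seconds (47.8 hours / 1.99 days)

Difference = 1652641103 - 1652468931 = 172172 seconds
In hours: 172172 / 3600 ≈ 47.8
In days: 172172 / 86400 ≈ 1.99


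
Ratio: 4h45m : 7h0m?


Duration 1: 285 minutes
Duration 2: 420 minutes
Ratio = 285:420
GCD = 15
Simplified = 19:28
As a decimal: 19/28 ≈ 0.68

19:28 (0.68)


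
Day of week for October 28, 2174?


Friday

Zeller's congruence:
q=28, m=10, k=74, j=21
h = (28 + ⌊13×11/5⌋ + 74 + ⌊74/4⌋ + ⌊21/4⌋ - 2×21) mod 7
= (28 + 28 + 74 + 18 + 5 - 42) mod 7
= 111 mod 7 = 6
h=6 → Friday


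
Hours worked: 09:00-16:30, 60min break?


Total time = (16×60+30) - (9×60+0)
= 990 - 540 = 450 min
Minus break: 450 - 60 = 390 min
= 6h 30m

6h 30m (390 minutes)


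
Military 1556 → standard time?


Hour: 15
15 - 12 = 3 → PM

3:56 PM


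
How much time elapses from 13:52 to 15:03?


1h 11m

End time in minutes: 15×60 + 3 = 903
Start time in minutes: 13×60 + 52 = 832
Difference = 903 - 832 = 71 minutes
= 1 hours 11 minutes


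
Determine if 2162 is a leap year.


No

Rules: divisible by 4 AND (not by 100 OR by 400)
2162 ÷ 4 = 540 remainder 2 → not divisible by 4
Not divisible by 4 → not a leap year


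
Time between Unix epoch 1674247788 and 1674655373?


407585 seconds (113.2 hours / 4.72 days)

Difference = 1674655373 - 1674247788 = 407585 seconds
In hours: 407585 / 3600 ≈ 113.2
In days: 407585 / 86400 ≈ 4.72


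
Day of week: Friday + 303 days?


Start: Friday (index 4)
(4 + 303) mod 7
= 307 mod 7
= 6
Index 6 → Sunday

Sunday


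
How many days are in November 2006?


30 days

Month: November (month 11)
November has 30 days


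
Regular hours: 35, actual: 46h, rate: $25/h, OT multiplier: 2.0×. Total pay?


Regular: 35h × $25 = $875.00
Overtime: 46 - 35 = 11h
OT pay: 11h × $25 × 2.0 = $550.00
Total = $875.00 + $550.00 = $1425.00

$1425.00


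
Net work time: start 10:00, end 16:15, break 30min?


5h 45m (345 minutes)

Total time = (16×60+15) - (10×60+0)
= 975 - 600 = 375 min
Minus break: 375 - 30 = 345 min
= 5h 45m


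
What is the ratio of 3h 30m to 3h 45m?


Duration 1: 210 minutes
Duration 2: 225 minutes
Ratio = 210:225
GCD = 15
Simplified = 14:15
As a decimal: 14/15 ≈ 0.93

14:15 (0.93)


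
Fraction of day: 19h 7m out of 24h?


0.7965 (79.65%)

Total minutes: 19×60 + 7 = 1147
Day = 24×60 = 1440 minutes
Fraction = 1147/1440 ≈ 0.7965
As a percentage: 1147/1440 × 100 ≈ 79.65%


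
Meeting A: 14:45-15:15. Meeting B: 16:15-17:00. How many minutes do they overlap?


Meeting A: 885-915 (in minutes from midnight)
Meeting B: 975-1020
Overlap start = max(885, 975) = 975
Overlap end = min(915, 1020) = 915
Overlap = max(0, 915 - 975) = 0 min

0 minutes


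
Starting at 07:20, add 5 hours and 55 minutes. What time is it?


13:15

Start: 440 minutes from midnight
Add: 355 minutes
Total: 795 minutes
Hours: 795 ÷ 60 = 13 remainder 15


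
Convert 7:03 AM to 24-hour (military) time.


Input: 7:03 AM
AM hour stays: 7

07:03


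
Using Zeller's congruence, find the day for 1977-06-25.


Zeller's congruence:
q=25, m=6, k=77, j=19
h = (25 + ⌊13×7/5⌋ + 77 + ⌊77/4⌋ + ⌊19/4⌋ - 2×19) mod 7
= (25 + 18 + 77 + 19 + 4 - 38) mod 7
= 105 mod 7 = 0
h=0 → Saturday

Saturday
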